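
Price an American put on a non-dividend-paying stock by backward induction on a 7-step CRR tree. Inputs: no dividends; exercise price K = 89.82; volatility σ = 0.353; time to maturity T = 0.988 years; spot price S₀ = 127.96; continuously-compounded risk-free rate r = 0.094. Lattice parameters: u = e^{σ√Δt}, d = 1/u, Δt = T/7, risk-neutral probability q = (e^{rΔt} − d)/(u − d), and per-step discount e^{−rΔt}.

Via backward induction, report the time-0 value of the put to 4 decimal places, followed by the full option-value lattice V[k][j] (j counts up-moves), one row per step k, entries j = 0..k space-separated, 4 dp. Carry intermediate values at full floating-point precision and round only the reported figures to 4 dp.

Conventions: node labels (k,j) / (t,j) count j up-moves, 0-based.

Δt=0.14114, u=1.14181, d=0.87580, q=0.51710, disc=e^(-rΔt)=0.98682
k=7 terminal: V=max(K-S,0) → 39.2485 23.8879 3.8617 0.0000 0.0000 0.0000 0.0000 0.0000
k=6: j=0 S=57.7433 intr=32.0767 cont=30.8929 V=32.0767[EX]; j=1 S=75.2822 intr=14.5378 cont=13.3540 V=14.5378[EX]; j=2 S=98.1484 intr=0.0000 cont=1.8402 V=1.8402[hold]; j=3 S=127.9600 intr=0.0000 cont=0.0000 V=0.0000[hold]; j=4 S=166.8266 intr=0.0000 cont=0.0000 V=0.0000[hold]; j=5 S=217.4985 intr=0.0000 cont=0.0000 V=0.0000[hold]; j=6 S=283.5614 intr=0.0000 cont=0.0000 V=0.0000[hold]
k=5: j=0 S=65.9321 intr=23.8879 cont=22.7041 V=23.8879[EX]; j=1 S=85.9583 intr=3.8617 cont=7.8668 V=7.8668[hold]; j=2 S=112.0673 intr=0.0000 cont=0.8769 V=0.8769[hold]; j=3 S=146.1066 intr=0.0000 cont=0.0000 V=0.0000[hold]; j=4 S=190.4850 intr=0.0000 cont=0.0000 V=0.0000[hold]; j=5 S=248.3429 intr=0.0000 cont=0.0000 V=0.0000[hold]
k=4: j=0 S=75.2822 intr=14.5378 cont=15.3977 V=15.3977[hold]; j=1 S=98.1484 intr=0.0000 cont=4.1963 V=4.1963[hold]; j=2 S=127.9600 intr=0.0000 cont=0.4179 V=0.4179[hold]; j=3 S=166.8266 intr=0.0000 cont=0.0000 V=0.0000[hold]; j=4 S=217.4985 intr=0.0000 cont=0.0000 V=0.0000[hold]
k=3: j=0 S=85.9583 intr=3.8617 cont=9.4789 V=9.4789[hold]; j=1 S=112.0673 intr=0.0000 cont=2.2129 V=2.2129[hold]; j=2 S=146.1066 intr=0.0000 cont=0.1991 V=0.1991[hold]; j=3 S=190.4850 intr=0.0000 cont=0.0000 V=0.0000[hold]
k=2: j=0 S=98.1484 intr=0.0000 cont=5.6462 V=5.6462[hold]; j=1 S=127.9600 intr=0.0000 cont=1.1562 V=1.1562[hold]; j=2 S=166.8266 intr=0.0000 cont=0.0949 V=0.0949[hold]
k=1: j=0 S=112.0673 intr=0.0000 cont=3.2806 V=3.2806[hold]; j=1 S=146.1066 intr=0.0000 cont=0.5994 V=0.5994[hold]
k=0: j=0 S=127.9600 intr=0.0000 cont=1.8692 V=1.8692[hold]

price = 1.8692
tree:
1.8692
3.2806 0.5994
5.6462 1.1562 0.0949
9.4789 2.2129 0.1991 0.0000
15.3977 4.1963 0.4179 0.0000 0.0000
23.8879 7.8668 0.8769 0.0000 0.0000 0.0000
32.0767 14.5378 1.8402 0.0000 0.0000 0.0000 0.0000
39.2485 23.8879 3.8617 0.0000 0.0000 0.0000 0.0000 0.0000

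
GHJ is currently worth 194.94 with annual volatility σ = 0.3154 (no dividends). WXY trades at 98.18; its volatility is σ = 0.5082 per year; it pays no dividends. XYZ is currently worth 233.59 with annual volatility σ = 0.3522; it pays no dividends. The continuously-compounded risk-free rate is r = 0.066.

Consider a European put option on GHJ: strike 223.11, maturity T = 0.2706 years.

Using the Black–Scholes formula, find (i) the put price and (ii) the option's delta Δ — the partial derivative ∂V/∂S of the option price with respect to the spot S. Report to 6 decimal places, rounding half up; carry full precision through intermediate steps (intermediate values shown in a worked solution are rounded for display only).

price = 28.944744
Δ = -0.736233

σ√T = 0.3154·√0.2706 = 0.164069
d₁ = (ln(S/K) + (r+σ²/2)T) / (σ√T) = (ln(194.94/223.11) + (0.066+0.3154²/2)·0.2706) / 0.164069 = (-0.134973 + 0.031319) / 0.164069 = -0.631774
d₂ = d₁ − σ√T = -0.631774 − 0.164069 = -0.795842
e^{−rT} = 0.982299
N(−d₁) = 0.736233,  N(−d₂) = 0.786938
Put price V = K·e^{−rT}·N(−d₂) − S·N(−d₁) = 172.465927 − 143.521183 = 28.944744
Δ = −N(−d₁) = -0.736233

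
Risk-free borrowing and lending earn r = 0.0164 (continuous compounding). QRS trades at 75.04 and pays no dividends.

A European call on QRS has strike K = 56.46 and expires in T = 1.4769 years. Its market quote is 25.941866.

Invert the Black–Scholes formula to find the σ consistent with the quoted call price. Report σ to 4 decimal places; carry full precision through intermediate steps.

At σ = 0.4442 the Black–Scholes value reproduces the quote:
σ√T = 0.4442·√1.4769 = 0.539826
d₁ = (ln(S/K) + (r+σ²/2)T) / (σ√T) = (ln(75.04/56.46) + (0.0164+0.4442²/2)·1.4769) / 0.539826 = (0.284489 + 0.169927) / 0.539826 = 0.841782
d₂ = d₁ − σ√T = 0.841782 − 0.539826 = 0.301956
e^{−rT} = 0.976070
N(d₁) = 0.800045,  N(d₂) = 0.618657
V = S·N(d₁) − K·e^{−rT}·N(d₂) = 60.035384 − 34.093518 = 25.941866 (matching the quote); vega is positive throughout, so no other σ reproduces this price

sigma = 0.4442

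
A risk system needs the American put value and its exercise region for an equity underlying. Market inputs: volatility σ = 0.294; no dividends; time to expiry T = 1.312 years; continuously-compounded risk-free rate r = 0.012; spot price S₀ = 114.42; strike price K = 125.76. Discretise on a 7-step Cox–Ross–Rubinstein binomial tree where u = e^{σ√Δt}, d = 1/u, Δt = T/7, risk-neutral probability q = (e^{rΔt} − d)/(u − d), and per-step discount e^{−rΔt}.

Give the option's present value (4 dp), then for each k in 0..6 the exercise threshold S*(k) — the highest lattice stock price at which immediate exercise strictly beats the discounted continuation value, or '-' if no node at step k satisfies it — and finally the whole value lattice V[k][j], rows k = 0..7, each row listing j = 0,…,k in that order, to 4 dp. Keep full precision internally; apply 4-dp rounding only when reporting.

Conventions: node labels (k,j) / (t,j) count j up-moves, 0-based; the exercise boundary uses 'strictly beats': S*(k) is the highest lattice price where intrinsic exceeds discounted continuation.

Δt=0.18743  u=1.13574  d=0.88049  q=0.47704  discount=0.99775
step 7 (expiry): payoffs max(K−S,0) = 78.8183 65.2101 47.6568 25.0148 0.0000 0.0000 0.0000 0.0000
step 6: (k=6,j=0): S=53.3134, K−S=72.4466, hold=72.1641 ⇒ V=72.4466 exercise | (k=6,j=1): S=68.7688, K−S=56.9912, hold=56.7087 ⇒ V=56.9912 exercise | (k=6,j=2): S=88.7047, K−S=37.0553, hold=36.7728 ⇒ V=37.0553 exercise | (k=6,j=3): S=114.4200, K−S=11.3400, hold=13.0523 ⇒ V=13.0523 continue | (k=6,j=4): S=147.5901, K−S=0.0000, hold=0.0000 ⇒ V=0.0000 continue | (k=6,j=5): S=190.3761, K−S=0.0000, hold=0.0000 ⇒ V=0.0000 continue | (k=6,j=6): S=245.5658, K−S=0.0000, hold=0.0000 ⇒ V=0.0000 continue  boundary S*=88.7047
step 5: (k=5,j=0): S=60.5499, K−S=65.2101, hold=64.9275 ⇒ V=65.2101 exercise | (k=5,j=1): S=78.1032, K−S=47.6568, hold=47.3742 ⇒ V=47.6568 exercise | (k=5,j=2): S=100.7452, K−S=25.0148, hold=25.5473 ⇒ V=25.5473 continue | (k=5,j=3): S=129.9510, K−S=0.0000, hold=6.8104 ⇒ V=6.8104 continue | (k=5,j=4): S=167.6235, K−S=0.0000, hold=0.0000 ⇒ V=0.0000 continue | (k=5,j=5): S=216.2172, K−S=0.0000, hold=0.0000 ⇒ V=0.0000 continue  boundary S*=78.1032
step 4: (k=4,j=0): S=68.7688, K−S=56.9912, hold=56.7087 ⇒ V=56.9912 exercise | (k=4,j=1): S=88.7047, K−S=37.0553, hold=37.0262 ⇒ V=37.0553 exercise | (k=4,j=2): S=114.4200, K−S=11.3400, hold=16.5717 ⇒ V=16.5717 continue | (k=4,j=3): S=147.5901, K−S=0.0000, hold=3.5536 ⇒ V=3.5536 continue | (k=4,j=4): S=190.3761, K−S=0.0000, hold=0.0000 ⇒ V=0.0000 continue  boundary S*=88.7047
step 3: (k=3,j=0): S=78.1032, K−S=47.6568, hold=47.3742 ⇒ V=47.6568 exercise | (k=3,j=1): S=100.7452, K−S=25.0148, hold=27.2224 ⇒ V=27.2224 continue | (k=3,j=2): S=129.9510, K−S=0.0000, hold=10.3382 ⇒ V=10.3382 continue | (k=3,j=3): S=167.6235, K−S=0.0000, hold=1.8542 ⇒ V=1.8542 continue  boundary S*=78.1032
step 2: (k=2,j=0): S=88.7047, K−S=37.0553, hold=37.8235 ⇒ V=37.8235 continue | (k=2,j=1): S=114.4200, K−S=11.3400, hold=19.1248 ⇒ V=19.1248 continue | (k=2,j=2): S=147.5901, K−S=0.0000, hold=6.2768 ⇒ V=6.2768 continue  boundary S*=-
step 1: (k=1,j=0): S=100.7452, K−S=25.0148, hold=28.8385 ⇒ V=28.8385 continue | (k=1,j=1): S=129.9510, K−S=0.0000, hold=12.9666 ⇒ V=12.9666 continue  boundary S*=-
step 0: (k=0,j=0): S=114.4200, K−S=11.3400, hold=21.2191 ⇒ V=21.2191 continue  boundary S*=-

price = 21.2191
boundary = - - - 78.1032 88.7047 78.1032 88.7047
tree:
21.2191
28.8385 12.9666
37.8235 19.1248 6.2768
47.6568 27.2224 10.3382 1.8542
56.9912 37.0553 16.5717 3.5536 0.0000
65.2101 47.6568 25.5473 6.8104 0.0000 0.0000
72.4466 56.9912 37.0553 13.0523 0.0000 0.0000 0.0000
78.8183 65.2101 47.6568 25.0148 0.0000 0.0000 0.0000 0.0000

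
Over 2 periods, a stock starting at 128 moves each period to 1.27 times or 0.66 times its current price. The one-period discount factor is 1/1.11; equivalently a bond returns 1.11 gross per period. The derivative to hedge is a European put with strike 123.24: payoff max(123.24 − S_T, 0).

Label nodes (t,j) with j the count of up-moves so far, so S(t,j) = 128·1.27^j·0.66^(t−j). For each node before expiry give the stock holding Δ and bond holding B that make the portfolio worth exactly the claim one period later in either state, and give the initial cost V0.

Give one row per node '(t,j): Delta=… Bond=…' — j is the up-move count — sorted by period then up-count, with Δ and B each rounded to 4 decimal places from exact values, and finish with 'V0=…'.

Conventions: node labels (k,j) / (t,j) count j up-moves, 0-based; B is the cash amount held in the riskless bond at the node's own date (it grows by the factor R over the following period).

(0,0): Delta=-0.2917 Bond=46.1189
(1,0): Delta=-1.0000 Bond=111.0270
(1,1): Delta=-0.1609 Bond=29.9173
V0=8.7781

Under the risk-neutral measure, an up-move has probability p* = (R−d)/(u−d) = 0.7377 and values discount at R = 1.11.
At maturity the claim pays: V(2,0)=67.4832, V(2,1)=15.9504, V(2,2)=0.0000
Node (1,0) S=84.4800: V=(p*·15.9504+(1−p*)·67.4832)/1.11=26.5470; Δ=(15.9504−67.4832)/(107.2896−55.7568)=-1.0000; B=V−Δ·S=111.0270
Node (1,1) S=162.5600: V=(p*·0.0000+(1−p*)·15.9504)/1.11=3.7691; Δ=(0.0000−15.9504)/(206.4512−107.2896)=-0.1609; B=V−Δ·S=29.9173
Node (0,0) S=128.0000: V=(p*·3.7691+(1−p*)·26.5470)/1.11=8.7781; Δ=(3.7691−26.5470)/(162.5600−84.4800)=-0.2917; B=V−Δ·S=46.1189
Sanity check at the root: Δ(0,0)·S0 + B(0,0) reproduces V0 = 8.7781.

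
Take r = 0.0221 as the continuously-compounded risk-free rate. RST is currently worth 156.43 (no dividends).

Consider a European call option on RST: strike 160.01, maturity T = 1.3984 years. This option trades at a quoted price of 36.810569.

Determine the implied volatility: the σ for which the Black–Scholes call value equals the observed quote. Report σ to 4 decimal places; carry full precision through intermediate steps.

At σ = 0.4992 the Black–Scholes value reproduces the quote:
σ√T = 0.4992·√1.3984 = 0.590324
d₁ = (ln(S/K) + (r+σ²/2)T) / (σ√T) = (ln(156.43/160.01) + (0.0221+0.4992²/2)·1.3984) / 0.590324 = (-0.022628 + 0.205146) / 0.590324 = 0.309183
d₂ = d₁ − σ√T = 0.309183 − 0.590324 = -0.281141
e^{−rT} = 0.969568
N(d₁) = 0.621409,  N(d₂) = 0.389301
V = S·N(d₁) − K·e^{−rT}·N(d₂) = 97.206980 − 60.396411 = 36.810569 (equal to the quote); since ∂V/∂σ > 0 for all σ, the implied volatility is unique

sigma = 0.4992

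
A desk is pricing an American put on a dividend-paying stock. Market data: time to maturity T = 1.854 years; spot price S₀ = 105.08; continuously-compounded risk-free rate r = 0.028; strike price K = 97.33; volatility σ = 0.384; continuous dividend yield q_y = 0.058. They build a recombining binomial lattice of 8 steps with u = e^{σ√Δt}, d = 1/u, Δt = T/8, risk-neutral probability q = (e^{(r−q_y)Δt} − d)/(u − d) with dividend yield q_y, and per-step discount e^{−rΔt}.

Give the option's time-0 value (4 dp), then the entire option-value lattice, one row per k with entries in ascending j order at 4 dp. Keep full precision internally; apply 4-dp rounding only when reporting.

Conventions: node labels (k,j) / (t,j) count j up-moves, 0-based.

Δt=0.23175, u=1.20305, d=0.83122, q=0.43528, disc=e^(-rΔt)=0.99353
k=8 terminal: V=max(K-S,0) → 73.3829 62.6707 47.1666 24.7272 0.0000 0.0000 0.0000 0.0000 0.0000
k=7: j=0 S=28.8096 intr=68.5204 cont=68.2756 V=68.5204[EX]; j=1 S=41.6969 intr=55.6331 cont=55.5603 V=55.6331[EX]; j=2 S=60.3490 intr=36.9810 cont=37.1572 V=37.1572[hold]; j=3 S=87.3447 intr=9.9853 cont=13.8735 V=13.8735[hold]; j=4 S=126.4164 intr=0.0000 cont=0.0000 V=0.0000[hold]; j=5 S=182.9659 intr=0.0000 cont=0.0000 V=0.0000[hold]; j=6 S=264.8114 intr=0.0000 cont=0.0000 V=0.0000[hold]; j=7 S=383.2688 intr=0.0000 cont=0.0000 V=0.0000[hold]
k=6: j=0 S=34.6593 intr=62.6707 cont=62.5039 V=62.6707[EX]; j=1 S=50.1634 intr=47.1666 cont=47.2831 V=47.2831[hold]; j=2 S=72.6028 intr=24.7272 cont=26.8475 V=26.8475[hold]; j=3 S=105.0800 intr=0.0000 cont=7.7840 V=7.7840[hold]; j=4 S=152.0851 intr=0.0000 cont=0.0000 V=0.0000[hold]; j=5 S=220.1169 intr=0.0000 cont=0.0000 V=0.0000[hold]; j=6 S=318.5812 intr=0.0000 cont=0.0000 V=0.0000[hold]
k=5: j=0 S=41.6969 intr=55.6331 cont=55.6107 V=55.6331[EX]; j=1 S=60.3490 intr=36.9810 cont=38.1395 V=38.1395[hold]; j=2 S=87.3447 intr=9.9853 cont=18.4295 V=18.4295[hold]; j=3 S=126.4164 intr=0.0000 cont=4.3673 V=4.3673[hold]; j=4 S=182.9659 intr=0.0000 cont=0.0000 V=0.0000[hold]; j=5 S=264.8114 intr=0.0000 cont=0.0000 V=0.0000[hold]
k=4: j=0 S=50.1634 intr=47.1666 cont=47.7079 V=47.7079[hold]; j=1 S=72.6028 intr=24.7272 cont=29.3689 V=29.3689[hold]; j=2 S=105.0800 intr=0.0000 cont=12.2288 V=12.2288[hold]; j=3 S=152.0851 intr=0.0000 cont=2.4503 V=2.4503[hold]; j=4 S=220.1169 intr=0.0000 cont=0.0000 V=0.0000[hold]
k=3: j=0 S=60.3490 intr=36.9810 cont=39.4683 V=39.4683[hold]; j=1 S=87.3447 intr=9.9853 cont=21.7664 V=21.7664[hold]; j=2 S=126.4164 intr=0.0000 cont=7.9209 V=7.9209[hold]; j=3 S=182.9659 intr=0.0000 cont=1.3748 V=1.3748[hold]
k=2: j=0 S=72.6028 intr=24.7272 cont=31.5575 V=31.5575[hold]; j=1 S=105.0800 intr=0.0000 cont=15.6379 V=15.6379[hold]; j=2 S=152.0851 intr=0.0000 cont=5.0387 V=5.0387[hold]
k=1: j=0 S=87.3447 intr=9.9853 cont=24.4687 V=24.4687[hold]; j=1 S=126.4164 intr=0.0000 cont=10.9529 V=10.9529[hold]
k=0: j=0 S=105.0800 intr=0.0000 cont=18.4653 V=18.4653[hold]

price = 18.4653
tree:
18.4653
24.4687 10.9529
31.5575 15.6379 5.0387
39.4683 21.7664 7.9209 1.3748
47.7079 29.3689 12.2288 2.4503 0.0000
55.6331 38.1395 18.4295 4.3673 0.0000 0.0000
62.6707 47.2831 26.8475 7.7840 0.0000 0.0000 0.0000
68.5204 55.6331 37.1572 13.8735 0.0000 0.0000 0.0000 0.0000
73.3829 62.6707 47.1666 24.7272 0.0000 0.0000 0.0000 0.0000 0.0000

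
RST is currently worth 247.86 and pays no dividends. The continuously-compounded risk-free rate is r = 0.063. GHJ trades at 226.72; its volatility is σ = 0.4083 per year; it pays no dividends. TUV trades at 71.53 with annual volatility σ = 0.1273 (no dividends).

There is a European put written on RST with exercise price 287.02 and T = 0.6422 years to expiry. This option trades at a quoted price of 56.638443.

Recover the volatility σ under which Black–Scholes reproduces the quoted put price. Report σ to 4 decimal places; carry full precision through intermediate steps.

At σ = 0.4969 the Black–Scholes value reproduces the quote:
σ√T = 0.4969·√0.6422 = 0.398203
d₁ = (ln(S/K) + (r+σ²/2)T) / (σ√T) = (ln(247.86/287.02) + (0.063+0.4969²/2)·0.6422) / 0.398203 = (-0.146688 + 0.119741) / 0.398203 = -0.067670
d₂ = d₁ − σ√T = -0.067670 − 0.398203 = -0.465873
e^{−rT} = 0.960349
N(−d₁) = 0.526976,  N(−d₂) = 0.679347
V = K·e^{−rT}·N(−d₂) − S·N(−d₁) = 187.254718 − 130.616275 = 56.638443 (matching the quote); vega is positive throughout, so no other σ reproduces this price

sigma = 0.4969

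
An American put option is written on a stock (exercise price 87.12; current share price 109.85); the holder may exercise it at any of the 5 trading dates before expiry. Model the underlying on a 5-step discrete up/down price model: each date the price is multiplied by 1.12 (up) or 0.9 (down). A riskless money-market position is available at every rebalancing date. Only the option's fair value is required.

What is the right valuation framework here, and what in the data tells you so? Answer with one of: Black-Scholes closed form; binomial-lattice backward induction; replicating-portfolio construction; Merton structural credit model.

Key observation: the exercise right at every one of the 5 steps is what matters: each node needs max(87.12 − S, continuation), which only the stepwise tree valuation starting from spot 109.85 delivers.

framework: binomial-lattice backward induction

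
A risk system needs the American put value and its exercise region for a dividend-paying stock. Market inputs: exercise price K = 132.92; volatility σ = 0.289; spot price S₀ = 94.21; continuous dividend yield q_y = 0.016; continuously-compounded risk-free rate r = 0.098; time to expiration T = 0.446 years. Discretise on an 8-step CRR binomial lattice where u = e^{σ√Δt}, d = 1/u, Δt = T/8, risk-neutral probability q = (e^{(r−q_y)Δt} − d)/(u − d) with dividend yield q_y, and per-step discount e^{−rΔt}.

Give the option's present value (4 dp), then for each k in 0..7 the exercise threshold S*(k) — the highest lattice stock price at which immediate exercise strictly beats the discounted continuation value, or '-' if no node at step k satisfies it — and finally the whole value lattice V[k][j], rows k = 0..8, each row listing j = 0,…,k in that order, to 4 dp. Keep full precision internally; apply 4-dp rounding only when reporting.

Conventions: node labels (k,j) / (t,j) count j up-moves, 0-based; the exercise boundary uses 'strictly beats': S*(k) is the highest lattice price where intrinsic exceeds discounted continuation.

Δt=0.05575, u=1.07062, d=0.93404, q=0.51650, disc=e^(-rΔt)=0.99455
k=8 terminal: V=max(K-S,0) → 78.3421 70.3614 61.2137 50.7285 38.7100 24.9341 9.1439 0.0000 0.0000
k=7: j=0 S=58.4322 intr=74.4878 cont=73.8157 V=74.4878[EX]; j=1 S=66.9764 intr=65.9436 cont=65.2790 V=65.9436[EX]; j=2 S=76.7701 intr=56.1499 cont=55.4941 V=56.1499[EX]; j=3 S=87.9958 intr=44.9242 cont=44.2784 V=44.9242[EX]; j=4 S=100.8630 intr=32.0570 cont=31.4227 V=32.0570[EX]; j=5 S=115.6117 intr=17.3083 cont=16.6871 V=17.3083[EX]; j=6 S=132.5171 intr=0.4029 cont=4.3970 V=4.3970[hold]; j=7 S=151.8944 intr=0.0000 cont=0.0000 V=0.0000[hold]  S*(7)=115.6117
k=6: j=0 S=62.5586 intr=70.3614 cont=69.6929 V=70.3614[EX]; j=1 S=71.7063 intr=61.2137 cont=60.5534 V=61.2137[EX]; j=2 S=82.1915 intr=50.7285 cont=50.0775 V=50.7285[EX]; j=3 S=94.2100 intr=38.7100 cont=38.0698 V=38.7100[EX]; j=4 S=107.9859 intr=24.9341 cont=24.3062 V=24.9341[EX]; j=5 S=123.7761 intr=9.1439 cont=10.5817 V=10.5817[hold]; j=6 S=141.8753 intr=0.0000 cont=2.1144 V=2.1144[hold]  S*(6)=107.9859
k=5: j=0 S=66.9764 intr=65.9436 cont=65.2790 V=65.9436[EX]; j=1 S=76.7701 intr=56.1499 cont=55.4941 V=56.1499[EX]; j=2 S=87.9958 intr=44.9242 cont=44.2784 V=44.9242[EX]; j=3 S=100.8630 intr=32.0570 cont=31.4227 V=32.0570[EX]; j=4 S=115.6117 intr=17.3083 cont=17.4257 V=17.4257[hold]; j=5 S=132.5171 intr=0.4029 cont=6.1745 V=6.1745[hold]  S*(5)=100.8630
k=4: j=0 S=71.7063 intr=61.2137 cont=60.5534 V=61.2137[EX]; j=1 S=82.1915 intr=50.7285 cont=50.0775 V=50.7285[EX]; j=2 S=94.2100 intr=38.7100 cont=38.0698 V=38.7100[EX]; j=3 S=107.9859 intr=24.9341 cont=24.3665 V=24.9341[EX]; j=4 S=123.7761 intr=9.1439 cont=11.5512 V=11.5512[hold]  S*(4)=107.9859
k=3: j=0 S=76.7701 intr=56.1499 cont=55.4941 V=56.1499[EX]; j=1 S=87.9958 intr=44.9242 cont=44.2784 V=44.9242[EX]; j=2 S=100.8630 intr=32.0570 cont=31.4227 V=32.0570[EX]; j=3 S=115.6117 intr=17.3083 cont=17.9237 V=17.9237[hold]  S*(3)=100.8630
k=2: j=0 S=82.1915 intr=50.7285 cont=50.0775 V=50.7285[EX]; j=1 S=94.2100 intr=38.7100 cont=38.0698 V=38.7100[EX]; j=2 S=107.9859 intr=24.9341 cont=24.6223 V=24.9341[EX]  S*(2)=107.9859
k=1: j=0 S=87.9958 intr=44.9242 cont=44.2784 V=44.9242[EX]; j=1 S=100.8630 intr=32.0570 cont=31.4227 V=32.0570[EX]  S*(1)=100.8630
k=0: j=0 S=94.2100 intr=38.7100 cont=38.0698 V=38.7100[EX]  S*(0)=94.2100

price = 38.7100
boundary = 94.2100 100.8630 107.9859 100.8630 107.9859 100.8630 107.9859 115.6117
tree:
38.7100
44.9242 32.0570
50.7285 38.7100 24.9341
56.1499 44.9242 32.0570 17.9237
61.2137 50.7285 38.7100 24.9341 11.5512
65.9436 56.1499 44.9242 32.0570 17.4257 6.1745
70.3614 61.2137 50.7285 38.7100 24.9341 10.5817 2.1144
74.4878 65.9436 56.1499 44.9242 32.0570 17.3083 4.3970 0.0000
78.3421 70.3614 61.2137 50.7285 38.7100 24.9341 9.1439 0.0000 0.0000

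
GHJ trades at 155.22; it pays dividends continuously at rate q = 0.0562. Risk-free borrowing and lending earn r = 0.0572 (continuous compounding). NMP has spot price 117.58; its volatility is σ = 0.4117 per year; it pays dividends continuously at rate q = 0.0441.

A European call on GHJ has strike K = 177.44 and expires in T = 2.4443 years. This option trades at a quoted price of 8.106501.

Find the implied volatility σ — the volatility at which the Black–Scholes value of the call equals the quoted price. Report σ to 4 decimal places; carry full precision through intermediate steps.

At σ = 0.1760 the Black–Scholes value reproduces the quote:
σ√T = 0.176·√2.4443 = 0.275163
d₁ = (ln(S/K) + (r−q+σ²/2)T) / (σ√T) = (ln(155.22/177.44) + (0.0572−0.0562+0.176²/2)·2.4443) / 0.275163 = (-0.133789 + 0.040302) / 0.275163 = -0.339753
d₂ = d₁ − σ√T = -0.339753 − 0.275163 = -0.614916
e^{−rT} = 0.869520
e^{−qT} = 0.871648
N(d₁) = 0.367021,  N(d₂) = 0.269305
V = S·e^{−qT}·N(d₁) − K·e^{−rT}·N(d₂) = 49.656947 − 41.550446 = 8.106501 (matching the quote); vega is positive throughout, so no other σ reproduces this price

sigma = 0.1760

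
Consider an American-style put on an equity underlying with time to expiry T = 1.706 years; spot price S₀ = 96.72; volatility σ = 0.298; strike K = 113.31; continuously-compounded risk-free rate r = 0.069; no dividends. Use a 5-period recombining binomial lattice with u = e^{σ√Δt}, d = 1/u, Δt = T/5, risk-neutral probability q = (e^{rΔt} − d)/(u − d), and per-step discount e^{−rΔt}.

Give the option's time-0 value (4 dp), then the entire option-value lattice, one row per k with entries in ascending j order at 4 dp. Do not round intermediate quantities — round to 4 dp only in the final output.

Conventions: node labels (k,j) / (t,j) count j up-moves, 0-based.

params: Δt=0.34120 u=1.19014 d=0.84024 q=0.52468 e^(-rΔt)=0.97673
t_5 payoffs: 72.8029 55.9347 32.0421 0.0000 0.0000 0.0000
k=4: node(4,0) S=48.2090 payoff=65.1010 vs cont=62.4645 → 65.1010 [stop]  node(4,1) S=68.2845 payoff=45.0255 vs cont=42.3890 → 45.0255 [stop]  node(4,2) S=96.7200 payoff=16.5900 vs cont=14.8760 → 16.5900 [stop]  node(4,3) S=136.9968 payoff=0.0000 vs cont=0.0000 → 0.0000 [wait]  node(4,4) S=194.0460 payoff=0.0000 vs cont=0.0000 → 0.0000 [wait]
k=3: node(3,0) S=57.3753 payoff=55.9347 vs cont=53.2982 → 55.9347 [stop]  node(3,1) S=81.2679 payoff=32.0421 vs cont=29.4056 → 32.0421 [stop]  node(3,2) S=115.1101 payoff=0.0000 vs cont=7.7022 → 7.7022 [wait]  node(3,3) S=163.0450 payoff=0.0000 vs cont=0.0000 → 0.0000 [wait]
k=2: node(2,0) S=68.2845 payoff=45.0255 vs cont=42.3890 → 45.0255 [stop]  node(2,1) S=96.7200 payoff=16.5900 vs cont=18.8231 → 18.8231 [wait]  node(2,2) S=136.9968 payoff=0.0000 vs cont=3.5758 → 3.5758 [wait]
k=1: node(1,0) S=81.2679 payoff=32.0421 vs cont=30.5500 → 32.0421 [stop]  node(1,1) S=115.1101 payoff=0.0000 vs cont=10.5714 → 10.5714 [wait]
k=0: node(0,0) S=96.7200 payoff=16.5900 vs cont=20.2935 → 20.2935 [wait]

price = 20.2935
tree:
20.2935
32.0421 10.5714
45.0255 18.8231 3.5758
55.9347 32.0421 7.7022 0.0000
65.1010 45.0255 16.5900 0.0000 0.0000
72.8029 55.9347 32.0421 0.0000 0.0000 0.0000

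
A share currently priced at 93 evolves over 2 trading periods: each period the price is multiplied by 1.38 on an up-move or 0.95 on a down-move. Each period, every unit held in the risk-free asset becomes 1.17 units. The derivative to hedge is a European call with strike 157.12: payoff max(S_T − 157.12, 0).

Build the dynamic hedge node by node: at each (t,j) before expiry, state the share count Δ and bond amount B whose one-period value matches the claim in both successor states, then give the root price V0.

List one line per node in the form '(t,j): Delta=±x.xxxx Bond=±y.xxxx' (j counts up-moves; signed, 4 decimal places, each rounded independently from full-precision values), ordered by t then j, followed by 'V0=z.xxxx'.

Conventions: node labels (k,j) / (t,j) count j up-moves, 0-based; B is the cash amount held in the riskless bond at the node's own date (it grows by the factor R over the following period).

(0,0): Delta=0.2186 Bond=-16.5057
(1,0): Delta=0.0000 Bond=0.0000
(1,1): Delta=0.3622 Bond=-37.7455
V0=3.8224

Under the risk-neutral measure, an up-move has probability p* = (R−d)/(u−d) = 0.5116 and values discount at R = 1.17.
At maturity the claim pays: V(2,0)=0.0000, V(2,1)=0.0000, V(2,2)=19.9892
(1,0): S=88.3500. Δ = (V_up−V_dn)/(S_up−S_dn) = (0.0000−0.0000)/(121.9230−83.9325) = 0.0000. V = [p*·0.0000 + (1−p*)·0.0000]/1.17 = 0.0000. B = V − Δ·S = 0.0000.
(1,1): S=128.3400. Δ = (V_up−V_dn)/(S_up−S_dn) = (19.9892−0.0000)/(177.1092−121.9230) = 0.3622. V = [p*·19.9892 + (1−p*)·0.0000]/1.17 = 8.7411. B = V − Δ·S = -37.7455.
(0,0): S=93.0000. Δ = (V_up−V_dn)/(S_up−S_dn) = (8.7411−0.0000)/(128.3400−88.3500) = 0.2186. V = [p*·8.7411 + (1−p*)·0.0000]/1.17 = 3.8224. B = V − Δ·S = -16.5057.
Check: Δ(0,0)·S0 + B(0,0) = 3.8224 = V0.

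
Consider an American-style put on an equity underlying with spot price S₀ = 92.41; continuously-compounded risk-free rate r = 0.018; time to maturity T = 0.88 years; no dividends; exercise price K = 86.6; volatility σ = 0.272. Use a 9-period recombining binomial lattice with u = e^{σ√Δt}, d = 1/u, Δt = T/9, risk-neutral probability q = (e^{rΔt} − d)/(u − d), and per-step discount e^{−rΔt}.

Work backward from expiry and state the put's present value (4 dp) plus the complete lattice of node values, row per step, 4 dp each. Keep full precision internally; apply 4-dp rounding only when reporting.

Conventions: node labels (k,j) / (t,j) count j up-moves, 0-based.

price = 5.9621
tree:
5.9621
8.5390 3.2917
11.9009 5.0579 1.4586
16.0727 7.5858 2.4354 0.4436
20.9387 11.0475 3.9971 0.8128 0.0595
26.2011 15.5169 6.4186 1.4820 0.1167 0.0000
31.1258 20.8392 10.0132 2.6868 0.2288 0.0000 0.0000
35.6490 26.2011 15.0013 4.8386 0.4486 0.0000 0.0000 0.0000
39.8033 31.1258 20.8392 8.6452 0.8796 0.0000 0.0000 0.0000 0.0000
43.6189 35.6490 26.2011 15.0013 1.7248 0.0000 0.0000 0.0000 0.0000 0.0000

Δt=0.09778  u=1.08877  d=0.91846  q=0.48909  discount=0.99824
step 9 (expiry): payoffs max(K−S,0) = 43.6189 35.6490 26.2011 15.0013 1.7248 0.0000 0.0000 0.0000 0.0000 0.0000
k=8: (k=8,j=0): S=46.7967, K−S=39.8033, hold=39.6510 ⇒ V=39.8033 exercise | (k=8,j=1): S=55.4742, K−S=31.1258, hold=30.9735 ⇒ V=31.1258 exercise | (k=8,j=2): S=65.7608, K−S=20.8392, hold=20.6869 ⇒ V=20.8392 exercise | (k=8,j=3): S=77.9548, K−S=8.6452, hold=8.4929 ⇒ V=8.6452 exercise | (k=8,j=4): S=92.4100, K−S=0.0000, hold=0.8796 ⇒ V=0.8796 continue | (k=8,j=5): S=109.5456, K−S=0.0000, hold=0.0000 ⇒ V=0.0000 continue | (k=8,j=6): S=129.8587, K−S=0.0000, hold=0.0000 ⇒ V=0.0000 continue | (k=8,j=7): S=153.9384, K−S=0.0000, hold=0.0000 ⇒ V=0.0000 continue | (k=8,j=8): S=182.4832, K−S=0.0000, hold=0.0000 ⇒ V=0.0000 continue
k=7: (k=7,j=0): S=50.9510, K−S=35.6490, hold=35.4967 ⇒ V=35.6490 exercise | (k=7,j=1): S=60.3989, K−S=26.2011, hold=26.0488 ⇒ V=26.2011 exercise | (k=7,j=2): S=71.5987, K−S=15.0013, hold=14.8490 ⇒ V=15.0013 exercise | (k=7,j=3): S=84.8752, K−S=1.7248, hold=4.8386 ⇒ V=4.8386 continue | (k=7,j=4): S=100.6137, K−S=0.0000, hold=0.4486 ⇒ V=0.4486 continue | (k=7,j=5): S=119.2705, K−S=0.0000, hold=0.0000 ⇒ V=0.0000 continue | (k=7,j=6): S=141.3868, K−S=0.0000, hold=0.0000 ⇒ V=0.0000 continue | (k=7,j=7): S=167.6042, K−S=0.0000, hold=0.0000 ⇒ V=0.0000 continue
k=6: (k=6,j=0): S=55.4742, K−S=31.1258, hold=30.9735 ⇒ V=31.1258 exercise | (k=6,j=1): S=65.7608, K−S=20.8392, hold=20.6869 ⇒ V=20.8392 exercise | (k=6,j=2): S=77.9548, K−S=8.6452, hold=10.0132 ⇒ V=10.0132 continue | (k=6,j=3): S=92.4100, K−S=0.0000, hold=2.6868 ⇒ V=2.6868 continue | (k=6,j=4): S=109.5456, K−S=0.0000, hold=0.2288 ⇒ V=0.2288 continue | (k=6,j=5): S=129.8587, K−S=0.0000, hold=0.0000 ⇒ V=0.0000 continue | (k=6,j=6): S=153.9384, K−S=0.0000, hold=0.0000 ⇒ V=0.0000 continue
k=5: (k=5,j=0): S=60.3989, K−S=26.2011, hold=26.0488 ⇒ V=26.2011 exercise | (k=5,j=1): S=71.5987, K−S=15.0013, hold=15.5169 ⇒ V=15.5169 continue | (k=5,j=2): S=84.8752, K−S=1.7248, hold=6.4186 ⇒ V=6.4186 continue | (k=5,j=3): S=100.6137, K−S=0.0000, hold=1.4820 ⇒ V=1.4820 continue | (k=5,j=4): S=119.2705, K−S=0.0000, hold=0.1167 ⇒ V=0.1167 continue | (k=5,j=5): S=141.3868, K−S=0.0000, hold=0.0000 ⇒ V=0.0000 continue
k=4: (k=4,j=0): S=65.7608, K−S=20.8392, hold=20.9387 ⇒ V=20.9387 continue | (k=4,j=1): S=77.9548, K−S=8.6452, hold=11.0475 ⇒ V=11.0475 continue | (k=4,j=2): S=92.4100, K−S=0.0000, hold=3.9971 ⇒ V=3.9971 continue | (k=4,j=3): S=109.5456, K−S=0.0000, hold=0.8128 ⇒ V=0.8128 continue | (k=4,j=4): S=129.8587, K−S=0.0000, hold=0.0595 ⇒ V=0.0595 continue
k=3: (k=3,j=0): S=71.5987, K−S=15.0013, hold=16.0727 ⇒ V=16.0727 continue | (k=3,j=1): S=84.8752, K−S=1.7248, hold=7.5858 ⇒ V=7.5858 continue | (k=3,j=2): S=100.6137, K−S=0.0000, hold=2.4354 ⇒ V=2.4354 continue | (k=3,j=3): S=119.2705, K−S=0.0000, hold=0.4436 ⇒ V=0.4436 continue
k=2: (k=2,j=0): S=77.9548, K−S=8.6452, hold=11.9009 ⇒ V=11.9009 continue | (k=2,j=1): S=92.4100, K−S=0.0000, hold=5.0579 ⇒ V=5.0579 continue | (k=2,j=2): S=109.5456, K−S=0.0000, hold=1.4586 ⇒ V=1.4586 continue
k=1: (k=1,j=0): S=84.8752, K−S=1.7248, hold=8.5390 ⇒ V=8.5390 continue | (k=1,j=1): S=100.6137, K−S=0.0000, hold=3.2917 ⇒ V=3.2917 continue
k=0: (k=0,j=0): S=92.4100, K−S=0.0000, hold=5.9621 ⇒ V=5.9621 continue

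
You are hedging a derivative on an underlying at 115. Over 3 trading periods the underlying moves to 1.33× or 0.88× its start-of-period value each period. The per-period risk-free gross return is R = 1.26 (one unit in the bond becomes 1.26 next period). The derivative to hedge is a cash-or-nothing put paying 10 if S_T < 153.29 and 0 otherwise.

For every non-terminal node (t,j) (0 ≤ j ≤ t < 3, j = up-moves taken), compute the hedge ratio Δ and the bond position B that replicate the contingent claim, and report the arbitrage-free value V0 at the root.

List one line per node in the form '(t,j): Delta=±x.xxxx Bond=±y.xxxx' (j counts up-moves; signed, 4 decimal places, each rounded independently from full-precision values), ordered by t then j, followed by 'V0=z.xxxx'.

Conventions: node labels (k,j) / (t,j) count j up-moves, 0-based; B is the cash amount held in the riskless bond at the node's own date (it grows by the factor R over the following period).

(0,0): Delta=-0.0320 Bond=4.0026
(1,0): Delta=-0.1472 Bond=16.7004
(1,1): Delta=-0.0179 Bond=2.8959
(2,0): Delta=0.0000 Bond=7.9365
(2,1): Delta=-0.1651 Bond=23.4568
(2,2): Delta=0.0000 Bond=0.0000
V0=0.3253

The replicating-portfolio and risk-neutral prices coincide; use p* = (1.26−0.88)/(1.33−0.88) = 0.8444 for the latter.
Payoffs at expiry: V(3,0)=10.0000, V(3,1)=10.0000, V(3,2)=0.0000, V(3,3)=0.0000
Node (2,0) S=89.0560: V=(p*·10.0000+(1−p*)·10.0000)/1.26=7.9365; Δ=(10.0000−10.0000)/(118.4445−78.3693)=0.0000; B=V−Δ·S=7.9365
Node (2,1) S=134.5960: V=(p*·0.0000+(1−p*)·10.0000)/1.26=1.2346; Δ=(0.0000−10.0000)/(179.0127−118.4445)=-0.1651; B=V−Δ·S=23.4568
Node (2,2) S=203.4235: V=(p*·0.0000+(1−p*)·0.0000)/1.26=0.0000; Δ=(0.0000−0.0000)/(270.5533−179.0127)=0.0000; B=V−Δ·S=0.0000
Node (1,0) S=101.2000: V=(p*·1.2346+(1−p*)·7.9365)/1.26=1.8072; Δ=(1.2346−7.9365)/(134.5960−89.0560)=-0.1472; B=V−Δ·S=16.7004
Node (1,1) S=152.9500: V=(p*·0.0000+(1−p*)·1.2346)/1.26=0.1524; Δ=(0.0000−1.2346)/(203.4235−134.5960)=-0.0179; B=V−Δ·S=2.8959
Node (0,0) S=115.0000: V=(p*·0.1524+(1−p*)·1.8072)/1.26=0.3253; Δ=(0.1524−1.8072)/(152.9500−101.2000)=-0.0320; B=V−Δ·S=4.0026
As a check, the time-0 holding Δ(0,0)·S0 + B(0,0) comes to 0.3253 — exactly V0.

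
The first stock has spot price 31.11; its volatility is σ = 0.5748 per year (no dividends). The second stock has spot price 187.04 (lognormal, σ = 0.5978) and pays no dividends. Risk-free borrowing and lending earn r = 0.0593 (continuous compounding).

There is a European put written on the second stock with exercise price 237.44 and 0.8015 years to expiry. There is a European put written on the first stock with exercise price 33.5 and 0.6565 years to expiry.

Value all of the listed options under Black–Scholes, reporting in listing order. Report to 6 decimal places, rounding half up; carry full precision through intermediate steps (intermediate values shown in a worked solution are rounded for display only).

[the second stock put K=237.44]
σ√T = 0.5978·√0.8015 = 0.535190
d₁ = (ln(S/K) + (r+σ²/2)T) / (σ√T) = (ln(187.04/237.44) + (0.0593+0.5978²/2)·0.8015) / 0.535190 = (-0.238592 + 0.190743) / 0.535190 = -0.089407
d₂ = d₁ − σ√T = -0.089407 − 0.535190 = -0.624596
e^{−rT} = 0.953583
N(−d₁) = 0.535621,  N(−d₂) = 0.733882
price = K·e^{−rT}·N(−d₂) − S·N(−d₁) = 166.164617 − 100.182489 = 65.982129
[the first stock put K=33.5]
σ√T = 0.5748·√0.6565 = 0.465730
d₁ = (ln(S/K) + (r+σ²/2)T) / (σ√T) = (ln(31.11/33.5) + (0.0593+0.5748²/2)·0.6565) / 0.465730 = (-0.074016 + 0.147383) / 0.465730 = 0.157530
d₂ = d₁ − σ√T = 0.157530 − 0.465730 = -0.308200
e^{−rT} = 0.961818
N(−d₁) = 0.437414,  N(−d₂) = 0.621035
price = K·e^{−rT}·N(−d₂) − S·N(−d₁) = 20.010295 − 13.607935 = 6.402360

price(the second stock put K=237.44) = 65.982129
price(the first stock put K=33.5) = 6.402360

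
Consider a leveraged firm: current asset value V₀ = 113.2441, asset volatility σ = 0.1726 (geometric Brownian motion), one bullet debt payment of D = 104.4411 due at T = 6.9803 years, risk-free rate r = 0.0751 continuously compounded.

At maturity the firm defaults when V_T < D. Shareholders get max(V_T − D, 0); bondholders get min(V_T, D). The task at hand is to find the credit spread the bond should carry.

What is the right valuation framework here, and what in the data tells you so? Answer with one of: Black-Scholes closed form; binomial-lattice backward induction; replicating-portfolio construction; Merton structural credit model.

Key observation: a levered firm with one bullet debt due at 6.9803 years is the canonical structural-credit setup: equity is a call on the firm's assets struck at the face value.

framework: Merton structural credit model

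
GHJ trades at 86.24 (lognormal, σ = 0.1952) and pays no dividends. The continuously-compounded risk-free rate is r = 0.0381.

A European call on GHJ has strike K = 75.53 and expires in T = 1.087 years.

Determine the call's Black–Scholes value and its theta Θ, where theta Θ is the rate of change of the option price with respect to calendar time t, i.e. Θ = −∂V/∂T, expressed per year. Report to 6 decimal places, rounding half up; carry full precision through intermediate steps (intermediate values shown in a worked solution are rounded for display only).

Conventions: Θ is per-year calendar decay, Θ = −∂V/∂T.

price = 15.521915
Θ = -4.175746

σ√T = 0.1952·√1.087 = 0.203514
d₁ = (ln(S/K) + (r+σ²/2)T) / (σ√T) = (ln(86.24/75.53) + (0.0381+0.1952²/2)·1.087) / 0.203514 = (0.132604 + 0.062124) / 0.203514 = 0.956827
d₂ = d₁ − σ√T = 0.956827 − 0.203514 = 0.753313
e^{−rT} = 0.959431
N(d₁) = 0.830673,  N(d₂) = 0.774369
Call price V = S·N(d₁) − K·e^{−rT}·N(d₂) = 71.637221 − 56.115306 = 15.521915
φ(d₁) = (1/√(2π))·e^{−d₁²/2} = 0.252411
Θ = −S·φ(d₁)·σ/(2√T) − r·K·e^{−rT}·N(d₂) = −2.037753 − 2.137993 = -4.175746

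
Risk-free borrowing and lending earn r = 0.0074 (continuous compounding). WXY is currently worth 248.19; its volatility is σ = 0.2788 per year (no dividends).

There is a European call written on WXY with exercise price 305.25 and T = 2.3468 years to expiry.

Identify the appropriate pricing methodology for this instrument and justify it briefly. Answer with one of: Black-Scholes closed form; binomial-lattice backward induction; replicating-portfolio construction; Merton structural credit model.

framework: Black-Scholes closed form

Key observation: everything needed for the exact continuous-time valuation of the European call on WXY (strike 305.25) is given, and no feature rules the closed form out.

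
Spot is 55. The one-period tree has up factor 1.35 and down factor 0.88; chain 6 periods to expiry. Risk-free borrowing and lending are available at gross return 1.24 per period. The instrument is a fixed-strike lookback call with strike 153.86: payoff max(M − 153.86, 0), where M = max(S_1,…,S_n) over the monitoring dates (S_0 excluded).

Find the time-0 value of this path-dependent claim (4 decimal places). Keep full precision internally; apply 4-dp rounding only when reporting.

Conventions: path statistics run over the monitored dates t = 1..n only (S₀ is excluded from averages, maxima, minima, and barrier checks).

price = 17.1764

Risk-neutral up-probability p* = (R−d)/(u−d) = (1.24−0.88)/(1.35−0.88) = 0.7660; the claim prices as the p*-weighted sum of path payoffs discounted by R^6.
Enumerate all 2^6 = 64 price paths (U = up ×1.35, D = down ×0.88); each path with k up-moves has probability p*^k·(1−p*)^(6−k).
DDDDDD: M=48.4000, payoff=0.0000, prob=0.000164
UDDDDD: M=74.2500, payoff=0.0000, prob=0.000538
DUDDDD: M=65.3400, payoff=0.0000, prob=0.000538
UUDDDD: M=100.2375, payoff=0.0000, prob=0.001760
DDUDDD: M=57.4992, payoff=0.0000, prob=0.000538
UDUDDD: M=88.2090, payoff=0.0000, prob=0.001760
DUUDDD: M=88.2090, payoff=0.0000, prob=0.001760
UUUDDD: M=135.3206, payoff=0.0000, prob=0.005761
DDDUDD: M=50.5993, payoff=0.0000, prob=0.000538
UDDUDD: M=77.6239, payoff=0.0000, prob=0.001760
DUDUDD: M=77.6239, payoff=0.0000, prob=0.001760
UUDUDD: M=119.0821, payoff=0.0000, prob=0.005761
DDUUDD: M=77.6239, payoff=0.0000, prob=0.001760
UDUUDD: M=119.0821, payoff=0.0000, prob=0.005761
DUUUDD: M=119.0821, payoff=0.0000, prob=0.005761
UUUUDD: M=182.6828, payoff=28.8228, prob=0.018854
DDDDUD: M=48.4000, payoff=0.0000, prob=0.000538
UDDDUD: M=74.2500, payoff=0.0000, prob=0.001760
DUDDUD: M=68.3090, payoff=0.0000, prob=0.001760
UUDDUD: M=104.7923, payoff=0.0000, prob=0.005761
DDUDUD: M=68.3090, payoff=0.0000, prob=0.001760
UDUDUD: M=104.7923, payoff=0.0000, prob=0.005761
DUUDUD: M=104.7923, payoff=0.0000, prob=0.005761
UUUDUD: M=160.7609, payoff=6.9009, prob=0.018854
DDDUUD: M=68.3090, payoff=0.0000, prob=0.001760
UDDUUD: M=104.7923, payoff=0.0000, prob=0.005761
DUDUUD: M=104.7923, payoff=0.0000, prob=0.005761
UUDUUD: M=160.7609, payoff=6.9009, prob=0.018854
DDUUUD: M=104.7923, payoff=0.0000, prob=0.005761
UDUUUD: M=160.7609, payoff=6.9009, prob=0.018854
DUUUUD: M=160.7609, payoff=6.9009, prob=0.018854
UUUUUD: M=246.6218, payoff=92.7618, prob=0.061705
DDDDDU: M=48.4000, payoff=0.0000, prob=0.000538
UDDDDU: M=74.2500, payoff=0.0000, prob=0.001760
DUDDDU: M=65.3400, payoff=0.0000, prob=0.001760
UUDDDU: M=100.2375, payoff=0.0000, prob=0.005761
DDUDDU: M=60.1120, payoff=0.0000, prob=0.001760
UDUDDU: M=92.2172, payoff=0.0000, prob=0.005761
DUUDDU: M=92.2172, payoff=0.0000, prob=0.005761
UUUDDU: M=141.4696, payoff=0.0000, prob=0.018854
DDDUDU: M=60.1120, payoff=0.0000, prob=0.001760
UDDUDU: M=92.2172, payoff=0.0000, prob=0.005761
DUDUDU: M=92.2172, payoff=0.0000, prob=0.005761
UUDUDU: M=141.4696, payoff=0.0000, prob=0.018854
DDUUDU: M=92.2172, payoff=0.0000, prob=0.005761
UDUUDU: M=141.4696, payoff=0.0000, prob=0.018854
DUUUDU: M=141.4696, payoff=0.0000, prob=0.018854
UUUUDU: M=217.0272, payoff=63.1672, prob=0.061705
DDDDUU: M=60.1120, payoff=0.0000, prob=0.001760
UDDDUU: M=92.2172, payoff=0.0000, prob=0.005761
DUDDUU: M=92.2172, payoff=0.0000, prob=0.005761
UUDDUU: M=141.4696, payoff=0.0000, prob=0.018854
DDUDUU: M=92.2172, payoff=0.0000, prob=0.005761
UDUDUU: M=141.4696, payoff=0.0000, prob=0.018854
DUUDUU: M=141.4696, payoff=0.0000, prob=0.018854
UUUDUU: M=217.0272, payoff=63.1672, prob=0.061705
DDDUUU: M=92.2172, payoff=0.0000, prob=0.005761
UDDUUU: M=141.4696, payoff=0.0000, prob=0.018854
DUDUUU: M=141.4696, payoff=0.0000, prob=0.018854
UUDUUU: M=217.0272, payoff=63.1672, prob=0.061705
DDUUUU: M=141.4696, payoff=0.0000, prob=0.018854
UDUUUU: M=217.0272, payoff=63.1672, prob=0.061705
DUUUUU: M=217.0272, payoff=63.1672, prob=0.061705
UUUUUU: M=332.9395, payoff=179.0795, prob=0.201943
Price = Σ prob·payoff / R^6 = 62.440046 / 3.635215 = 17.1764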